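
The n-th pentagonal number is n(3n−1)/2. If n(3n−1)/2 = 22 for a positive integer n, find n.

Set n(3n−1)/2 = 22, giving 3n² − n − 44 = 0.
The discriminant is 1 + 24·22 = 529, and √529 = 23.
So n = (1 + 23) / 6 = 24/6 = 4.

4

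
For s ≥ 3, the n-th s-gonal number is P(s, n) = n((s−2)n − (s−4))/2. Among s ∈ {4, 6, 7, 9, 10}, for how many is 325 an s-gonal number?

s = 4: P(4, 18) = 324 and P(4, 19) = 361; 325 is not s-gonal.
s = 6: P(6, 13) = 325. ✓
s = 7: P(7, 11) = 286 and P(7, 12) = 342; 325 is not s-gonal.
s = 9: P(9, 10) = 325. ✓
s = 10: P(10, 9) = 297 and P(10, 10) = 370; 325 is not s-gonal.
Hits: s ∈ {6, 9} → 2.

2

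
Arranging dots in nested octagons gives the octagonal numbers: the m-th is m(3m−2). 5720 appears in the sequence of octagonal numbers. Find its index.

Set n(3n−2) = 5720, giving 3n² − 2n − 5720 = 0.
So n = (2 + 262) / 6 = 264/6 = 44.
Check: 44·(3·44 − 2) = 5720. ✓

44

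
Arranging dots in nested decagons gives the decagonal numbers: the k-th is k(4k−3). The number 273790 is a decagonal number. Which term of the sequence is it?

Set n(4n−3) = 273790, giving 4n² − 3n − 273790 = 0.
The discriminant is 9 + 16·273790 = 4380649, and √4380649 = 2093.
So n = (3 + 2093) / 8 = 2096/8 = 262.

262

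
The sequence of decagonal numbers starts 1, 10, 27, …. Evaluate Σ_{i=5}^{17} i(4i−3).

6591

Σ i(4i−3) = 4Σi² − 3Σi over i = 5..17.
Σi = 153 − 10 = 143 and Σi² = 1785 − 30 = 1755.
4·1755 − 3·143 = 6591.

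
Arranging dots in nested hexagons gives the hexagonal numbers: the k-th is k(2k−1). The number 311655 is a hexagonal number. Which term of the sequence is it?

Set n(2n−1) = 311655, giving 2n² − n − 311655 = 0.
So n = (1 + 1579) / 4 = 1580/4 = 395.
Check: 395·(2·395 − 1) = 311655. ✓

395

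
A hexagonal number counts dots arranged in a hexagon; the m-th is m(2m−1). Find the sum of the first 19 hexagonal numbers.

Σ i(2i−1) = 2Σi² − Σi over i = 1..19.
Σi = 190 and Σi² = 2470.
2·2470 − 1·190 = 4750.

4750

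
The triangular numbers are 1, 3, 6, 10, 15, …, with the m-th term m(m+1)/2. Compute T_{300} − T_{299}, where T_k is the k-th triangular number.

Consecutive triangular numbers differ by n: T_{300} − T_{299} = 300.

300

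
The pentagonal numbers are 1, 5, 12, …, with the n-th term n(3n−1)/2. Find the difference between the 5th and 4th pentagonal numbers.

Consecutive pentagonal numbers differ by 3n − 2: here 3·5 − 2 = 13.

13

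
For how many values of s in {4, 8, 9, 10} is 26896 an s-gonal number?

s = 4: P(4, 164) = 26896. ✓
s = 8: P(8, 95) = 26885 and P(8, 96) = 27456; 26896 is not s-gonal.
s = 9: P(9, 88) = 26884 and P(9, 89) = 27501; 26896 is not s-gonal.
s = 10: P(10, 82) = 26650 and P(10, 83) = 27307; 26896 is not s-gonal.
Hits: s ∈ {4} → 1.

1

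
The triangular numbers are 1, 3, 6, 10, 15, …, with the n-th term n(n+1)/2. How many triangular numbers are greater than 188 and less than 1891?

42

The n-th triangular number is n(n+1)/2.
Smallest index with value > 188: n = 19 (giving 190).
Largest index with value < 1891: n = 60 (giving 1830).
Indices 19 through 60: 42 terms.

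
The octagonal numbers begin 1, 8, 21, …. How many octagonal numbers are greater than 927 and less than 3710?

The n-th octagonal number is n(3n−2).
Smallest index with value > 927: n = 18 (giving 936).
Largest index with value < 3710: n = 35 (giving 3605).
Indices 18 through 35: 18 terms.

18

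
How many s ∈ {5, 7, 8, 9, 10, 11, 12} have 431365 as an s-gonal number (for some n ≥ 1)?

s = 5: P(5, 536) = 430676 and P(5, 537) = 432285; 431365 is not s-gonal.
s = 7: P(7, 415) = 429940 and P(7, 416) = 432016; 431365 is not s-gonal.
s = 8: P(8, 379) = 430165 and P(8, 380) = 432440; 431365 is not s-gonal.
s = 9: P(9, 351) = 430326 and P(9, 352) = 432784; 431365 is not s-gonal.
s = 10: P(10, 328) = 429352 and P(10, 329) = 431977; 431365 is not s-gonal.
s = 11: P(11, 310) = 431365. ✓
s = 12: P(12, 294) = 431004 and P(12, 295) = 433945; 431365 is not s-gonal.
Hits: s ∈ {11} → 1.

1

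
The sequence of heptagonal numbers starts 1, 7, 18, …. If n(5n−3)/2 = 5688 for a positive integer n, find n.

48

Set n(5n−3)/2 = 5688, giving 5n² − 3n − 11376 = 0.
So n = (3 + 477) / 10 = 480/10 = 48.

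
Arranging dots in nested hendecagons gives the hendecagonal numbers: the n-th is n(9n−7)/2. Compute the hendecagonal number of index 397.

707851

The 397th hendecagonal number is n(9n−7)/2 with n = 397.
397·(9·397 − 7)/2 = 397·3566/2 = 397·1783 = 707851.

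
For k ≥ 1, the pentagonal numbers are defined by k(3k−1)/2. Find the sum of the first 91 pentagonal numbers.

380926

Σ i(3i−1)/2 = (3Σi² − Σi) / 2 over i = 1..91.
Σi = 4186 and Σi² = 255346.
(3·255346 − 1·4186) / 2 = 761852/2 = 380926.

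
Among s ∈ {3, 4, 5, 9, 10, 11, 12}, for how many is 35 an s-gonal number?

1

s = 3: P(3, 7) = 28 and P(3, 8) = 36; 35 is not s-gonal.
s = 4: P(4, 5) = 25 and P(4, 6) = 36; 35 is not s-gonal.
s = 5: P(5, 5) = 35. ✓
s = 9: P(9, 3) = 24 and P(9, 4) = 46; 35 is not s-gonal.
s = 10: P(10, 3) = 27 and P(10, 4) = 52; 35 is not s-gonal.
s = 11: P(11, 3) = 30 and P(11, 4) = 58; 35 is not s-gonal.
s = 12: P(12, 3) = 33 and P(12, 4) = 64; 35 is not s-gonal.
Hits: s ∈ {5} → 1.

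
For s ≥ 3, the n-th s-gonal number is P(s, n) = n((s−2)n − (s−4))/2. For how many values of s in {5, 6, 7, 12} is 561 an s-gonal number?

s = 5: P(5, 19) = 532 and P(5, 20) = 590; 561 is not s-gonal.
s = 6: P(6, 17) = 561. ✓
s = 7: P(7, 15) = 540 and P(7, 16) = 616; 561 is not s-gonal.
s = 12: P(12, 11) = 561. ✓
Hits: s ∈ {6, 12} → 2.

2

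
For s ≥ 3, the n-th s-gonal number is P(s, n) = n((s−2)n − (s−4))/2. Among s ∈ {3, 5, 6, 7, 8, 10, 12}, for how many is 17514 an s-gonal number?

s = 3: P(3, 186) = 17391 and P(3, 187) = 17578; 17514 is not s-gonal.
s = 5: P(5, 108) = 17442 and P(5, 109) = 17767; 17514 is not s-gonal.
s = 6: P(6, 93) = 17205 and P(6, 94) = 17578; 17514 is not s-gonal.
s = 7: P(7, 84) = 17514. ✓
s = 8: P(8, 76) = 17176 and P(8, 77) = 17633; 17514 is not s-gonal.
s = 10: P(10, 66) = 17226 and P(10, 67) = 17755; 17514 is not s-gonal.
s = 12: P(12, 59) = 17169 and P(12, 60) = 17760; 17514 is not s-gonal.
Hits: s ∈ {7} → 1.

1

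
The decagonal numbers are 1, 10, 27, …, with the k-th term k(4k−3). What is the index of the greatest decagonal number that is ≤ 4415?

Solve n(4n−3) ≤ 4415 for integer n.
n = 33 gives 4257 ≤ 4415, while n = 34 gives 4522 > 4415; so the answer is index 33.

33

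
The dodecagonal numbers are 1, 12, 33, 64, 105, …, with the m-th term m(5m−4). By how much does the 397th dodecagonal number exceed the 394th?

11853

397·(5·397 − 4) = 786457 and 394·(5·394 − 4) = 774604.
Difference: 786457 − 774604 = 11853.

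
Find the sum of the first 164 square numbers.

Σ_{i=1}^{164} i² = 164·165·329/6 = 1483790.

1483790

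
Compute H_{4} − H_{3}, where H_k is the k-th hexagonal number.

Consecutive hexagonal numbers differ by 4n − 3: here 4·4 − 3 = 13.

13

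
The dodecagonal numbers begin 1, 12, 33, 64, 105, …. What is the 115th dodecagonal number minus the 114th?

1141

Consecutive dodecagonal numbers differ by 10n − 9: here 10·115 − 9 = 1141.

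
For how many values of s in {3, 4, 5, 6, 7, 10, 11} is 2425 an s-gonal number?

s = 3: P(3, 69) = 2415 and P(3, 70) = 2485; 2425 is not s-gonal.
s = 4: P(4, 49) = 2401 and P(4, 50) = 2500; 2425 is not s-gonal.
s = 5: P(5, 40) = 2380 and P(5, 41) = 2501; 2425 is not s-gonal.
s = 6: P(6, 35) = 2415 and P(6, 36) = 2556; 2425 is not s-gonal.
s = 7: P(7, 31) = 2356 and P(7, 32) = 2512; 2425 is not s-gonal.
s = 10: P(10, 25) = 2425. ✓
s = 11: P(11, 23) = 2300 and P(11, 24) = 2508; 2425 is not s-gonal.
Hits: s ∈ {10} → 1.

1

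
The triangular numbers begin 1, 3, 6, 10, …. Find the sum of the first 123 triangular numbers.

317750

Σ i(i+1)/2 = (Σi² + Σi) / 2 over i = 1..123.
Σi = 7626 and Σi² = 627874.
(1·627874 + 1·7626) / 2 = 635500/2 = 317750.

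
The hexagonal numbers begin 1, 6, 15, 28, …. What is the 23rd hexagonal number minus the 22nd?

89

Consecutive hexagonal numbers differ by 4n − 3: here 4·23 − 3 = 89.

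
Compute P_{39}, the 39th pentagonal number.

2262

39·(3·39 − 1)/2 = 39·116/2 = 39·58 = 2262.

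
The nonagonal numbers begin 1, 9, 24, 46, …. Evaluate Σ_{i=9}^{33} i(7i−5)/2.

41825

Σ i(7i−5)/2 = (7Σi² − 5Σi) / 2 over i = 9..33.
Σi = 561 − 36 = 525 and Σi² = 12529 − 204 = 12325.
(7·12325 − 5·525) / 2 = 83650/2 = 41825.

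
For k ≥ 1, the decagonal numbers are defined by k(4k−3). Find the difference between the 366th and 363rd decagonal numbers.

366·(4·366 − 3) = 534726 and 363·(4·363 − 3) = 525987.
Difference: 534726 − 525987 = 8739.

8739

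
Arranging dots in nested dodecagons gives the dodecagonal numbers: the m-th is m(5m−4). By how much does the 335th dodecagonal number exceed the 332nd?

9993

335·(5·335 − 4) = 559785 and 332·(5·332 − 4) = 549792.
Difference: 559785 − 549792 = 9993.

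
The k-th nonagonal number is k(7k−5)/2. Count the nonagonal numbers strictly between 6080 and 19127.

The n-th nonagonal number is n(7n−5)/2.
Smallest index with value > 6080: n = 43 (giving 6364).
Largest index with value < 19127: n = 74 (giving 18981).
Indices 43 through 74: 32 terms.

32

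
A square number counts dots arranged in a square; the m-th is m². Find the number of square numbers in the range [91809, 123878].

49

The n-th square number is n².
Smallest index with value ≥ 91809: n = 303 (giving 91809).
Largest index with value ≤ 123878: n = 351 (giving 123201).
Indices 303 through 351: 49 terms.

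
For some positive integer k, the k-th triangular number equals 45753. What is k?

302

Set n(n+1)/2 = 45753, giving n² + n − 91506 = 0.
The discriminant is 1 + 8·45753 = 366025, and √366025 = 605.
So n = (-1 + 605) / 2 = 604/2 = 302.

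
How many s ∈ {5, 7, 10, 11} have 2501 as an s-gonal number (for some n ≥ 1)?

s = 5: P(5, 41) = 2501. ✓
s = 7: P(7, 31) = 2356 and P(7, 32) = 2512; 2501 is not s-gonal.
s = 10: P(10, 25) = 2425 and P(10, 26) = 2626; 2501 is not s-gonal.
s = 11: P(11, 23) = 2300 and P(11, 24) = 2508; 2501 is not s-gonal.
Hits: s ∈ {5} → 1.

1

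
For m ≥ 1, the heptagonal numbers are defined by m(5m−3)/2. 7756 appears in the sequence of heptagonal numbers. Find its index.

56

Set n(5n−3)/2 = 7756, giving 5n² − 3n − 15512 = 0.
The discriminant is 9 + 40·7756 = 310249, and √310249 = 557.
So n = (3 + 557) / 10 = 560/10 = 56.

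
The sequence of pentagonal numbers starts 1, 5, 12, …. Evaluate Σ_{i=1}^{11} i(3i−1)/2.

Σ i(3i−1)/2 = (3Σi² − Σi) / 2 over i = 1..11.
Σi = 66 and Σi² = 506.
(3·506 − 1·66) / 2 = 1452/2 = 726.

726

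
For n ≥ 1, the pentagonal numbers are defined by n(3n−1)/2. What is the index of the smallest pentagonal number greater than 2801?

44

Solve n(3n−1)/2 > 2801 for integer n.
The largest n with value ≤ 2801 is 43 (since 2752 ≤ 2801 < 2882), so the first above is n = 44, value 2882.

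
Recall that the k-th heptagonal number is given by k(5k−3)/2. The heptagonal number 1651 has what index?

26

Set n(5n−3)/2 = 1651, giving 5n² − 3n − 3302 = 0.
The discriminant is 9 + 40·1651 = 66049, and √66049 = 257.
So n = (3 + 257) / 10 = 260/10 = 26.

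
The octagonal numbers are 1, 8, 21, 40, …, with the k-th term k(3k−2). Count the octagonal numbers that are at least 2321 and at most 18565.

51

The n-th octagonal number is n(3n−2).
Smallest index with value ≥ 2321: n = 29 (giving 2465).
Largest index with value ≤ 18565: n = 79 (giving 18565).
Indices 29 through 79: 51 terms.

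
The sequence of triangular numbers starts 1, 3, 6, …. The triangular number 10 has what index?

Set n(n+1)/2 = 10, giving n² + n − 20 = 0.
So n = (-1 + 9) / 2 = 8/2 = 4.
Check: 4·5/2 = 10. ✓

4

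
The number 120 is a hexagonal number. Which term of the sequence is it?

8

Set n(2n−1) = 120, giving 2n² − n − 120 = 0.
The discriminant is 1 + 8·120 = 961, and √961 = 31.
So n = (1 + 31) / 4 = 32/4 = 8.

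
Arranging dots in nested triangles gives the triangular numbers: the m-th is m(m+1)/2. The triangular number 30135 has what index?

245

Set n(n+1)/2 = 30135, giving n² + n − 60270 = 0.
The discriminant is 1 + 8·30135 = 241081, and √241081 = 491.
So n = (-1 + 491) / 2 = 490/2 = 245.
Check: 245·246/2 = 30135. ✓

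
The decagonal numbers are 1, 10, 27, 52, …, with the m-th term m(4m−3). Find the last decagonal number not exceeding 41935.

41310

Solve n(4n−3) ≤ 41935 for integer n.
n = 102 gives 41310 ≤ 41935, while n = 103 gives 42127 > 41935; so the answer is 41310.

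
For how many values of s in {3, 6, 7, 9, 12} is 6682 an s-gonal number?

s = 3: P(3, 115) = 6670 and P(3, 116) = 6786; 6682 is not s-gonal.
s = 6: P(6, 58) = 6670 and P(6, 59) = 6903; 6682 is not s-gonal.
s = 7: P(7, 52) = 6682. ✓
s = 9: P(9, 44) = 6666 and P(9, 45) = 6975; 6682 is not s-gonal.
s = 12: P(12, 36) = 6336 and P(12, 37) = 6697; 6682 is not s-gonal.
Hits: s ∈ {7} → 1.

1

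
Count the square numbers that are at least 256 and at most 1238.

20

The n-th square number is n².
Smallest index with value ≥ 256: n = 16 (giving 256).
Largest index with value ≤ 1238: n = 35 (giving 1225).
Indices 16 through 35: 20 terms.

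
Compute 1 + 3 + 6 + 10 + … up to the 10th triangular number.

Σ i(i+1)/2 = (Σi² + Σi) / 2 over i = 1..10.
Σi = 55 and Σi² = 385.
(1·385 + 1·55) / 2 = 440/2 = 220.

220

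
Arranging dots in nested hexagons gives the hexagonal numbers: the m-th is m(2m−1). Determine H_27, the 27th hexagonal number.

The 27th hexagonal number is n(2n−1) with n = 27.
27·(2·27 − 1) = 27·53 = 1431.

1431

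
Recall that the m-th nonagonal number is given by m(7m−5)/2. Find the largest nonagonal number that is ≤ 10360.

10071

Solve n(7n−5)/2 ≤ 10360 for integer n.
n = 54 gives 10071 ≤ 10360, while n = 55 gives 10450 > 10360; so the answer is 10071.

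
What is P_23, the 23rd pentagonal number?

The 23rd pentagonal number is n(3n−1)/2 with n = 23.
23·(3·23 − 1)/2 = 23·68/2 = 23·34 = 782.

782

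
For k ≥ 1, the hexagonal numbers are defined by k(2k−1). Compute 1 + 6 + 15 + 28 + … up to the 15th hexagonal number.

2360

Σ i(2i−1) = 2Σi² − Σi over i = 1..15.
Σi = 120 and Σi² = 1240.
2·1240 − 1·120 = 2360.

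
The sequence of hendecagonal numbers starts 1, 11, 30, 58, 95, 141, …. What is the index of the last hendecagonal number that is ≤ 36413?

90

Solve n(9n−7)/2 ≤ 36413 for integer n.
n = 90 gives 36135 ≤ 36413, while n = 91 gives 36946 > 36413; so the answer is index 90.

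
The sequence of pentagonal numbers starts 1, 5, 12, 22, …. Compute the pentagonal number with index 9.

117

The 9th pentagonal number is n(3n−1)/2 with n = 9.
9·(3·9 − 1)/2 = 9·26/2 = 9·13 = 117.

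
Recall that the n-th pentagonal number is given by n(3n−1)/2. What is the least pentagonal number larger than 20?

Solve n(3n−1)/2 > 20 for integer n.
The largest n with value ≤ 20 is 3 (since 12 ≤ 20 < 22), so the first above is n = 4, value 22.

22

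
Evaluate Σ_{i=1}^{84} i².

Σ_{i=1}^{84} i² = 84·85·169/6 = 201110.

201110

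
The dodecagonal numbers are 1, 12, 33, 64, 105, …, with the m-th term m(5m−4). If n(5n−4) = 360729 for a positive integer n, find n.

269

Set n(5n−4) = 360729, giving 5n² − 4n − 360729 = 0.
The discriminant is 16 + 20·360729 = 7214596, and √7214596 = 2686.
So n = (4 + 2686) / 10 = 2690/10 = 269.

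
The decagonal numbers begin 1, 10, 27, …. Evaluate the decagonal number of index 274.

299482

The 274th decagonal number is n(4n−3) with n = 274.
274·(4·274 − 3) = 274·1093 = 299482.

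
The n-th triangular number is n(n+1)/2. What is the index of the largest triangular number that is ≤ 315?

Solve n(n+1)/2 ≤ 315 for integer n.
n = 24 gives 300 ≤ 315, while n = 25 gives 325 > 315; so the answer is index 24.

24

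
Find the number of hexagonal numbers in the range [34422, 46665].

22

The n-th hexagonal number is n(2n−1).
Smallest index with value ≥ 34422: n = 132 (giving 34716).
Largest index with value ≤ 46665: n = 153 (giving 46665).
Indices 132 through 153: 22 terms.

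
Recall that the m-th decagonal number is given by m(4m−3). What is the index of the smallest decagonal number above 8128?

46

Solve n(4n−3) > 8128 for integer n.
The largest n with value ≤ 8128 is 45 (since 7965 ≤ 8128 < 8326), so the first above is n = 46, value 8326.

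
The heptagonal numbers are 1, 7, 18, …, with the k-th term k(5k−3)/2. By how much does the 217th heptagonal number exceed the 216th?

Consecutive heptagonal numbers differ by 5n − 4: here 5·217 − 4 = 1081.

1081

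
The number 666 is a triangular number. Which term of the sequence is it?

Set n(n+1)/2 = 666, giving n² + n − 1332 = 0.
The discriminant is 1 + 8·666 = 5329, and √5329 = 73.
So n = (-1 + 73) / 2 = 72/2 = 36.
Check: 36·37/2 = 666. ✓

36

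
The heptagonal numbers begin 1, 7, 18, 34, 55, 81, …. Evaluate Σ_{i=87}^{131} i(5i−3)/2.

Σ i(5i−3)/2 = (5Σi² − 3Σi) / 2 over i = 87..131.
Σi = 8646 − 3741 = 4905 and Σi² = 757966 − 215731 = 542235.
(5·542235 − 3·4905) / 2 = 2696460/2 = 1348230.

1348230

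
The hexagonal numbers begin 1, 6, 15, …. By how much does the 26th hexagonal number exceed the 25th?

101

Consecutive hexagonal numbers differ by 4n − 3: here 4·26 − 3 = 101.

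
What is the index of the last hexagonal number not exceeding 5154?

Solve n(2n−1) ≤ 5154 for integer n.
n = 51 gives 5151 ≤ 5154, while n = 52 gives 5356 > 5154; so the answer is index 51.

51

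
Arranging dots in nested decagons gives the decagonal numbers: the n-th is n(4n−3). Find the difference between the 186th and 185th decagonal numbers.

1481

Consecutive decagonal numbers differ by 8n − 7: here 8·186 − 7 = 1481.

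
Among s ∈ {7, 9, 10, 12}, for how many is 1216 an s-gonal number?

2

s = 7: P(7, 22) = 1177 and P(7, 23) = 1288; 1216 is not s-gonal.
s = 9: P(9, 19) = 1216. ✓
s = 10: P(10, 17) = 1105 and P(10, 18) = 1242; 1216 is not s-gonal.
s = 12: P(12, 16) = 1216. ✓
Hits: s ∈ {9, 12} → 2.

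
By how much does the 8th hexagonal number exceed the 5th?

75

8·(2·8 − 1) = 120 and 5·(2·5 − 1) = 45.
Difference: 120 − 45 = 75.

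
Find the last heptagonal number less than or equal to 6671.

6426

Solve n(5n−3)/2 ≤ 6671 for integer n.
n = 51 gives 6426 ≤ 6671, while n = 52 gives 6682 > 6671; so the answer is 6426.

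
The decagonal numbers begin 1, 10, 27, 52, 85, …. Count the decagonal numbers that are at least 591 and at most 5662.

The n-th decagonal number is n(4n−3).
Smallest index with value ≥ 591: n = 13 (giving 637).
Largest index with value ≤ 5662: n = 38 (giving 5662).
Indices 13 through 38: 26 terms.

26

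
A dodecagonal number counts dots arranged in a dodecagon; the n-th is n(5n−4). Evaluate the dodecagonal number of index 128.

81408

128·(5·128 − 4) = 128·636 = 81408.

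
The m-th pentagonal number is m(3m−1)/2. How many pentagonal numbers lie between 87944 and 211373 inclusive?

133

The n-th pentagonal number is n(3n−1)/2.
Smallest index with value ≥ 87944: n = 243 (giving 88452).
Largest index with value ≤ 211373: n = 375 (giving 210750).
Indices 243 through 375: 133 terms.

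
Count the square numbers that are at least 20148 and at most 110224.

191

The n-th square number is n².
Smallest index with value ≥ 20148: n = 142 (giving 20164).
Largest index with value ≤ 110224: n = 332 (giving 110224).
Indices 142 through 332: 191 terms.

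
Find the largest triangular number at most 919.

903

Solve n(n+1)/2 ≤ 919 for integer n.
n = 42 gives 903 ≤ 919, while n = 43 gives 946 > 919; so the answer is 903.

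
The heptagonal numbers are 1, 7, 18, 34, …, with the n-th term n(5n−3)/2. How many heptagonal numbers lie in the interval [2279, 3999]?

The n-th heptagonal number is n(5n−3)/2.
Smallest index with value ≥ 2279: n = 31 (giving 2356).
Largest index with value ≤ 3999: n = 40 (giving 3940).
Indices 31 through 40: 10 terms.

10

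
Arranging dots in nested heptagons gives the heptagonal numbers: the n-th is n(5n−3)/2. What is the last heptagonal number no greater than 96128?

95746

Solve n(5n−3)/2 ≤ 96128 for integer n.
n = 196 gives 95746 ≤ 96128, while n = 197 gives 96727 > 96128; so the answer is 95746.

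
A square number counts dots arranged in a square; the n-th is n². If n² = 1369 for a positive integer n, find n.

We need n² = 1369, so n = √1369 = 37.

37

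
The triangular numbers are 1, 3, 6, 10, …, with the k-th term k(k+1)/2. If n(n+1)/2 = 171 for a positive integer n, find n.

18

Set n(n+1)/2 = 171, giving n² + n − 342 = 0.
The discriminant is 1 + 8·171 = 1369, and √1369 = 37.
So n = (-1 + 37) / 2 = 36/2 = 18.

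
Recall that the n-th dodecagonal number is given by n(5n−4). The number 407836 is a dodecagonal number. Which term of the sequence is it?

Set n(5n−4) = 407836, giving 5n² − 4n − 407836 = 0.
The discriminant is 16 + 20·407836 = 8156736, and √8156736 = 2856.
So n = (4 + 2856) / 10 = 2860/10 = 286.
Check: 286·(5·286 − 4) = 407836. ✓

286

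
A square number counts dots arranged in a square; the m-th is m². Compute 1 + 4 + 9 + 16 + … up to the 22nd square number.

3795

Σ_{i=1}^{22} i² = 22·23·45/6 = 3795.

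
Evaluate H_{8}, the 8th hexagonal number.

The 8th hexagonal number is n(2n−1) with n = 8.
8·(2·8 − 1) = 8·15 = 120.

120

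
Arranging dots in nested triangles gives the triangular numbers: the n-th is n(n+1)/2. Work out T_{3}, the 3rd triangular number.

6

The 3rd triangular number is n(n+1)/2 with n = 3.
3·4/2 = 12/2 = 6.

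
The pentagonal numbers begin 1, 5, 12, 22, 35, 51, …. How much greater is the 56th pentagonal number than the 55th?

166

Consecutive pentagonal numbers differ by 3n − 2: here 3·56 − 2 = 166.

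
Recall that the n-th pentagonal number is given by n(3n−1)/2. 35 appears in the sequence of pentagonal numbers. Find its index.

Set n(3n−1)/2 = 35, giving 3n² − n − 70 = 0.
The discriminant is 1 + 24·35 = 841, and √841 = 29.
So n = (1 + 29) / 6 = 30/6 = 5.

5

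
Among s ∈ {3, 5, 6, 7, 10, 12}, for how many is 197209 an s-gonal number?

1

s = 3: P(3, 627) = 196878 and P(3, 628) = 197506; 197209 is not s-gonal.
s = 5: P(5, 362) = 196385 and P(5, 363) = 197472; 197209 is not s-gonal.
s = 6: P(6, 314) = 196878 and P(6, 315) = 198135; 197209 is not s-gonal.
s = 7: P(7, 281) = 196981 and P(7, 282) = 198387; 197209 is not s-gonal.
s = 10: P(10, 222) = 196470 and P(10, 223) = 198247; 197209 is not s-gonal.
s = 12: P(12, 199) = 197209. ✓
Hits: s ∈ {12} → 1.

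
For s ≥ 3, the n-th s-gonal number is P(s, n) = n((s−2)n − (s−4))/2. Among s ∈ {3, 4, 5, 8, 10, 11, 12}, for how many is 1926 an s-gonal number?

s = 3: P(3, 61) = 1891 and P(3, 62) = 1953; 1926 is not s-gonal.
s = 4: P(4, 43) = 1849 and P(4, 44) = 1936; 1926 is not s-gonal.
s = 5: P(5, 36) = 1926. ✓
s = 8: P(8, 25) = 1825 and P(8, 26) = 1976; 1926 is not s-gonal.
s = 10: P(10, 22) = 1870 and P(10, 23) = 2047; 1926 is not s-gonal.
s = 11: P(11, 21) = 1911 and P(11, 22) = 2101; 1926 is not s-gonal.
s = 12: P(12, 20) = 1920 and P(12, 21) = 2121; 1926 is not s-gonal.
Hits: s ∈ {5} → 1.

1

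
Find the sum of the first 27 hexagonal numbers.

Σ i(2i−1) = 2Σi² − Σi over i = 1..27.
Σi = 378 and Σi² = 6930.
2·6930 − 1·378 = 13482.

13482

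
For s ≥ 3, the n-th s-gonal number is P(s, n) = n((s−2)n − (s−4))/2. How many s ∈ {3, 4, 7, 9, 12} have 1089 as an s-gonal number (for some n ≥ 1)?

s = 3: P(3, 46) = 1081 and P(3, 47) = 1128; 1089 is not s-gonal.
s = 4: P(4, 33) = 1089. ✓
s = 7: P(7, 21) = 1071 and P(7, 22) = 1177; 1089 is not s-gonal.
s = 9: P(9, 18) = 1089. ✓
s = 12: P(12, 15) = 1065 and P(12, 16) = 1216; 1089 is not s-gonal.
Hits: s ∈ {4, 9} → 2.

2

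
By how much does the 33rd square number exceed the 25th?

464

33² = 1089 and 25² = 625.
Difference: 1089 − 625 = 464.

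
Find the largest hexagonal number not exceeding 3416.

Solve n(2n−1) ≤ 3416 for integer n.
n = 41 gives 3321 ≤ 3416, while n = 42 gives 3486 > 3416; so the answer is 3321.

3321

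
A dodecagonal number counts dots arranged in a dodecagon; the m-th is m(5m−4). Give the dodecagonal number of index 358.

639388

358·(5·358 − 4) = 358·1786 = 639388.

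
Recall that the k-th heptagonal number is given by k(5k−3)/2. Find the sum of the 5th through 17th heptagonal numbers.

4173

Σ i(5i−3)/2 = (5Σi² − 3Σi) / 2 over i = 5..17.
Σi = 153 − 10 = 143 and Σi² = 1785 − 30 = 1755.
(5·1755 − 3·143) / 2 = 8346/2 = 4173.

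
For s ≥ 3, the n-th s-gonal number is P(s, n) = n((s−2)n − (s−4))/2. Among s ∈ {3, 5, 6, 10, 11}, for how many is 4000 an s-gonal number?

s = 3: P(3, 88) = 3916 and P(3, 89) = 4005; 4000 is not s-gonal.
s = 5: P(5, 51) = 3876 and P(5, 52) = 4030; 4000 is not s-gonal.
s = 6: P(6, 44) = 3828 and P(6, 45) = 4005; 4000 is not s-gonal.
s = 10: P(10, 32) = 4000. ✓
s = 11: P(11, 30) = 3945 and P(11, 31) = 4216; 4000 is not s-gonal.
Hits: s ∈ {10} → 1.

1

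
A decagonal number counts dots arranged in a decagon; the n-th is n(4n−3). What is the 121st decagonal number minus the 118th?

2859

121·(4·121 − 3) = 58201 and 118·(4·118 − 3) = 55342.
Difference: 58201 − 55342 = 2859.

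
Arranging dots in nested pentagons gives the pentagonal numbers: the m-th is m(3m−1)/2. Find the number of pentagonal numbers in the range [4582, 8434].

The n-th pentagonal number is n(3n−1)/2.
Smallest index with value ≥ 4582: n = 56 (giving 4676).
Largest index with value ≤ 8434: n = 75 (giving 8400).
Indices 56 through 75: 20 terms.

20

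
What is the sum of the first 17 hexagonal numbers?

Σ i(2i−1) = 2Σi² − Σi over i = 1..17.
Σi = 153 and Σi² = 1785.
2·1785 − 1·153 = 3417.

3417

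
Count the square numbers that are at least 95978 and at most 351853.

284

The n-th square number is n².
Smallest index with value ≥ 95978: n = 310 (giving 96100).
Largest index with value ≤ 351853: n = 593 (giving 351649).
Indices 310 through 593: 284 terms.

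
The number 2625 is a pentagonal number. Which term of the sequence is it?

Set n(3n−1)/2 = 2625, giving 3n² − n − 5250 = 0.
The discriminant is 1 + 24·2625 = 63001, and √63001 = 251.
So n = (1 + 251) / 6 = 252/6 = 42.

42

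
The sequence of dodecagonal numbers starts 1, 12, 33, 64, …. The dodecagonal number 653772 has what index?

362

Set n(5n−4) = 653772, giving 5n² − 4n − 653772 = 0.
The discriminant is 16 + 20·653772 = 13075456, and √13075456 = 3616.
So n = (4 + 3616) / 10 = 3620/10 = 362.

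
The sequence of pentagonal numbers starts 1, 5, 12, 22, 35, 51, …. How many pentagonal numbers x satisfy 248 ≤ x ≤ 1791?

21

The n-th pentagonal number is n(3n−1)/2.
Smallest index with value ≥ 248: n = 14 (giving 287).
Largest index with value ≤ 1791: n = 34 (giving 1717).
Indices 14 through 34: 21 terms.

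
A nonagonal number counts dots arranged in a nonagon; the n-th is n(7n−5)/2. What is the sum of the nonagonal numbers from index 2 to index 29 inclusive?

28854

Σ i(7i−5)/2 = (7Σi² − 5Σi) / 2 over i = 2..29.
Σi = 435 − 1 = 434 and Σi² = 8555 − 1 = 8554.
(7·8554 − 5·434) / 2 = 57708/2 = 28854.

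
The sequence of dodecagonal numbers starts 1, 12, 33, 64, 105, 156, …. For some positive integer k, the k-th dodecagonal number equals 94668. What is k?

138

Set n(5n−4) = 94668, giving 5n² − 4n − 94668 = 0.
The discriminant is 16 + 20·94668 = 1893376, and √1893376 = 1376.
So n = (4 + 1376) / 10 = 1380/10 = 138.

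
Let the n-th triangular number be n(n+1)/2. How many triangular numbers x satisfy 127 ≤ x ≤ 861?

26

The n-th triangular number is n(n+1)/2.
Smallest index with value ≥ 127: n = 16 (giving 136).
Largest index with value ≤ 861: n = 41 (giving 861).
Indices 16 through 41: 26 terms.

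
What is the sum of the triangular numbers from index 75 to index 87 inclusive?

43264

Σ i(i+1)/2 = (Σi² + Σi) / 2 over i = 75..87.
Σi = 3828 − 2775 = 1053 and Σi² = 223300 − 137825 = 85475.
(1·85475 + 1·1053) / 2 = 86528/2 = 43264.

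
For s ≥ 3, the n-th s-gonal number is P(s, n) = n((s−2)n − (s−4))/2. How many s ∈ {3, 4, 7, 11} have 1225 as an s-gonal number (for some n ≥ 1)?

s = 3: P(3, 49) = 1225. ✓
s = 4: P(4, 35) = 1225. ✓
s = 7: P(7, 22) = 1177 and P(7, 23) = 1288; 1225 is not s-gonal.
s = 11: P(11, 16) = 1096 and P(11, 17) = 1241; 1225 is not s-gonal.
Hits: s ∈ {3, 4} → 2.

2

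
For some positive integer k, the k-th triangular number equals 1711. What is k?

Set n(n+1)/2 = 1711, giving n² + n − 3422 = 0.
The discriminant is 1 + 8·1711 = 13689, and √13689 = 117.
So n = (-1 + 117) / 2 = 116/2 = 58.
Check: 58·59/2 = 1711. ✓

58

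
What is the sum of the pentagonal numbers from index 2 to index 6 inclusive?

Σ i(3i−1)/2 = (3Σi² − Σi) / 2 over i = 2..6.
Σi = 21 − 1 = 20 and Σi² = 91 − 1 = 90.
(3·90 − 1·20) / 2 = 250/2 = 125.

125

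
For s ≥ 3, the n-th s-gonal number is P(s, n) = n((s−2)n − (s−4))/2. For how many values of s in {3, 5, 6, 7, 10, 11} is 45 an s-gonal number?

2

s = 3: P(3, 9) = 45. ✓
s = 5: P(5, 5) = 35 and P(5, 6) = 51; 45 is not s-gonal.
s = 6: P(6, 5) = 45. ✓
s = 7: P(7, 4) = 34 and P(7, 5) = 55; 45 is not s-gonal.
s = 10: P(10, 3) = 27 and P(10, 4) = 52; 45 is not s-gonal.
s = 11: P(11, 3) = 30 and P(11, 4) = 58; 45 is not s-gonal.
Hits: s ∈ {3, 6} → 2.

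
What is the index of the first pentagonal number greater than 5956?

64

Solve n(3n−1)/2 > 5956 for integer n.
The largest n with value ≤ 5956 is 63 (since 5922 ≤ 5956 < 6112), so the first above is n = 64, value 6112.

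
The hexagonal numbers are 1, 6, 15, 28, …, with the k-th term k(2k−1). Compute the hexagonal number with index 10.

190

The 10th hexagonal number is n(2n−1) with n = 10.
10·(2·10 − 1) = 10·19 = 190.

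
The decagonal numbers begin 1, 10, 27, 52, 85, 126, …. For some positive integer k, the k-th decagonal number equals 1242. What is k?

18

Set n(4n−3) = 1242, giving 4n² − 3n − 1242 = 0.
The discriminant is 9 + 16·1242 = 19881, and √19881 = 141.
So n = (3 + 141) / 8 = 144/8 = 18.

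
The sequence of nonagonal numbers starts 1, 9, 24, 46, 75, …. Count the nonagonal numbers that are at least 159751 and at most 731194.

244

The n-th nonagonal number is n(7n−5)/2.
Smallest index with value ≥ 159751: n = 214 (giving 159751).
Largest index with value ≤ 731194: n = 457 (giving 729829).
Indices 214 through 457: 244 terms.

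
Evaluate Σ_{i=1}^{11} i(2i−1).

946

Σ i(2i−1) = 2Σi² − Σi over i = 1..11.
Σi = 66 and Σi² = 506.
2·506 − 1·66 = 946.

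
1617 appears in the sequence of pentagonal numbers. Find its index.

33

Set n(3n−1)/2 = 1617, giving 3n² − n − 3234 = 0.
So n = (1 + 197) / 6 = 198/6 = 33.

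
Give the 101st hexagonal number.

20301

The 101st hexagonal number is n(2n−1) with n = 101.
101·(2·101 − 1) = 101·201 = 20301.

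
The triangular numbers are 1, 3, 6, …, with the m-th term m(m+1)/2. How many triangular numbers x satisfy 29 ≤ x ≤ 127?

8

The n-th triangular number is n(n+1)/2.
Smallest index with value ≥ 29: n = 8 (giving 36).
Largest index with value ≤ 127: n = 15 (giving 120).
Indices 8 through 15: 8 terms.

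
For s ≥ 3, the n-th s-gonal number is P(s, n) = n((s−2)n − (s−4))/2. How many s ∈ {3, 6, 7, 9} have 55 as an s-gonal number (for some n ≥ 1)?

2

s = 3: P(3, 10) = 55. ✓
s = 6: P(6, 5) = 45 and P(6, 6) = 66; 55 is not s-gonal.
s = 7: P(7, 5) = 55. ✓
s = 9: P(9, 4) = 46 and P(9, 5) = 75; 55 is not s-gonal.
Hits: s ∈ {3, 7} → 2.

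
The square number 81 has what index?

We need n² = 81, so n = √81 = 9.
Check: 9² = 81. ✓

9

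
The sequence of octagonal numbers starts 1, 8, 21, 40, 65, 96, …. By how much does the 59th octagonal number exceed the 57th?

59·(3·59 − 2) = 10325 and 57·(3·57 − 2) = 9633.
Difference: 10325 − 9633 = 692.

692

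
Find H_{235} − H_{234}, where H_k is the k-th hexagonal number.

Consecutive hexagonal numbers differ by 4n − 3: here 4·235 − 3 = 937.

937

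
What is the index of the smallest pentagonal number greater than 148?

Solve n(3n−1)/2 > 148 for integer n.
The largest n with value ≤ 148 is 10 (since 145 ≤ 148 < 176), so the first above is n = 11, value 176.

11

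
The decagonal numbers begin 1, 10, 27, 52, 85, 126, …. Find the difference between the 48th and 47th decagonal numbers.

Consecutive decagonal numbers differ by 8n − 7: here 8·48 − 7 = 377.

377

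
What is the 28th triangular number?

406

The 28th triangular number is n(n+1)/2 with n = 28.
28·29/2 = 812/2 = 406.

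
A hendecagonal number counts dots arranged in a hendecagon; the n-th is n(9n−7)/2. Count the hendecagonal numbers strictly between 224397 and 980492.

The n-th hendecagonal number is n(9n−7)/2.
Smallest index with value > 224397: n = 224 (giving 225008).
Largest index with value < 980492: n = 467 (giving 979766).
Indices 224 through 467: 244 terms.

244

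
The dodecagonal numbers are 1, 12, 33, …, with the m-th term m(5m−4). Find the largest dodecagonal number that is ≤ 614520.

Solve n(5n−4) ≤ 614520 for integer n.
n = 350 gives 611100 ≤ 614520, while n = 351 gives 614601 > 614520; so the answer is 611100.

611100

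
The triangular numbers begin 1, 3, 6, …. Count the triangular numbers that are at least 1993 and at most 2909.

13

The n-th triangular number is n(n+1)/2.
Smallest index with value ≥ 1993: n = 63 (giving 2016).
Largest index with value ≤ 2909: n = 75 (giving 2850).
Indices 63 through 75: 13 terms.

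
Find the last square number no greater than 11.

9

Solve n² ≤ 11 for integer n.
n = 3 gives 9 ≤ 11, while n = 4 gives 16 > 11; so the answer is 9.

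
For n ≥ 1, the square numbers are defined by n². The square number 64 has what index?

We need n² = 64, so n = √64 = 8.

8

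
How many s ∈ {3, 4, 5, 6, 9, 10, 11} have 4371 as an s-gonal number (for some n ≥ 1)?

2

s = 3: P(3, 93) = 4371. ✓
s = 4: P(4, 66) = 4356 and P(4, 67) = 4489; 4371 is not s-gonal.
s = 5: P(5, 54) = 4347 and P(5, 55) = 4510; 4371 is not s-gonal.
s = 6: P(6, 47) = 4371. ✓
s = 9: P(9, 35) = 4200 and P(9, 36) = 4446; 4371 is not s-gonal.
s = 10: P(10, 33) = 4257 and P(10, 34) = 4522; 4371 is not s-gonal.
s = 11: P(11, 31) = 4216 and P(11, 32) = 4496; 4371 is not s-gonal.
Hits: s ∈ {3, 6} → 2.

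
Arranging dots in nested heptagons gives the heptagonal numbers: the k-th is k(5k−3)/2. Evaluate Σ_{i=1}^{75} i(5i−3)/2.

354350

Σ i(5i−3)/2 = (5Σi² − 3Σi) / 2 over i = 1..75.
Σi = 2850 and Σi² = 143450.
(5·143450 − 3·2850) / 2 = 708700/2 = 354350.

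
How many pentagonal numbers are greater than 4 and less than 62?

5

The n-th pentagonal number is n(3n−1)/2.
Smallest index with value > 4: n = 2 (giving 5).
Largest index with value < 62: n = 6 (giving 51).
Indices 2 through 6: 5 terms.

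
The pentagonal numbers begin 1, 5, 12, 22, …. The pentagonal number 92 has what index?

8

Set n(3n−1)/2 = 92, giving 3n² − n − 184 = 0.
The discriminant is 1 + 24·92 = 2209, and √2209 = 47.
So n = (1 + 47) / 6 = 48/6 = 8.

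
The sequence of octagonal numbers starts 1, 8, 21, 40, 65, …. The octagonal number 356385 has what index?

345

Set n(3n−2) = 356385, giving 3n² − 2n − 356385 = 0.
So n = (2 + 2068) / 6 = 2070/6 = 345.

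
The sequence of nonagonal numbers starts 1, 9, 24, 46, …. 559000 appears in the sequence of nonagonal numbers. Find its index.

Set n(7n−5)/2 = 559000, giving 7n² − 5n − 1118000 = 0.
So n = (5 + 5595) / 14 = 5600/14 = 400.

400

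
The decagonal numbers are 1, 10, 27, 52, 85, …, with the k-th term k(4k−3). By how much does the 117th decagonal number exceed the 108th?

117·(4·117 − 3) = 54405 and 108·(4·108 − 3) = 46332.
Difference: 54405 − 46332 = 8073.

8073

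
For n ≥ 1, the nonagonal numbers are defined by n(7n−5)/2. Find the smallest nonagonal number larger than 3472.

3504

Solve n(7n−5)/2 > 3472 for integer n.
The largest n with value ≤ 3472 is 31 (since 3286 ≤ 3472 < 3504), so the first above is n = 32, value 3504.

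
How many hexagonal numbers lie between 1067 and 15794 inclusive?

66

The n-th hexagonal number is n(2n−1).
Smallest index with value ≥ 1067: n = 24 (giving 1128).
Largest index with value ≤ 15794: n = 89 (giving 15753).
Indices 24 through 89: 66 terms.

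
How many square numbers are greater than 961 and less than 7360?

54

The n-th square number is n².
Smallest index with value > 961: n = 32 (giving 1024).
Largest index with value < 7360: n = 85 (giving 7225).
Indices 32 through 85: 54 terms.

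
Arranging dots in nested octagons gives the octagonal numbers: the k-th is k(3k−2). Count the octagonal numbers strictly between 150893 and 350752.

118

The n-th octagonal number is n(3n−2).
Smallest index with value > 150893: n = 225 (giving 151425).
Largest index with value < 350752: n = 342 (giving 350208).
Indices 225 through 342: 118 terms.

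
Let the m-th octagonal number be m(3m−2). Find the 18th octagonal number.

936

The 18th octagonal number is n(3n−2) with n = 18.
18·(3·18 − 2) = 18·52 = 936.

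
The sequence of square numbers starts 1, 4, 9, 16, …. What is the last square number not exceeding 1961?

1936

Solve n² ≤ 1961 for integer n.
n = 44 gives 1936 ≤ 1961, while n = 45 gives 2025 > 1961; so the answer is 1936.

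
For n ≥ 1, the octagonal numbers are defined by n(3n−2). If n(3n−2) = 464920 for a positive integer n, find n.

394

Set n(3n−2) = 464920, giving 3n² − 2n − 464920 = 0.
The discriminant is 4 + 12·464920 = 5579044, and √5579044 = 2362.
So n = (2 + 2362) / 6 = 2364/6 = 394.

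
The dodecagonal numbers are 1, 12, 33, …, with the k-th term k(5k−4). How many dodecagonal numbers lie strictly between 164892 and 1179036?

303

The n-th dodecagonal number is n(5n−4).
Smallest index with value > 164892: n = 183 (giving 166713).
Largest index with value < 1179036: n = 485 (giving 1174185).
Indices 183 through 485: 303 terms.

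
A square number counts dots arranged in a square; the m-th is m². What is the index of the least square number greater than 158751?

399

Solve n² > 158751 for integer n.
The largest n with value ≤ 158751 is 398 (since 158404 ≤ 158751 < 159201), so the first above is n = 399, value 159201.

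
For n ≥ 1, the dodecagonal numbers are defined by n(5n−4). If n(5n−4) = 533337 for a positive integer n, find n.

327

Set n(5n−4) = 533337, giving 5n² − 4n − 533337 = 0.
The discriminant is 16 + 20·533337 = 10666756, and √10666756 = 3266.
So n = (4 + 3266) / 10 = 3270/10 = 327.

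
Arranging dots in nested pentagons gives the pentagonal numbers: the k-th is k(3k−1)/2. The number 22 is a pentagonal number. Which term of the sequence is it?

Set n(3n−1)/2 = 22, giving 3n² − n − 44 = 0.
The discriminant is 1 + 24·22 = 529, and √529 = 23.
So n = (1 + 23) / 6 = 24/6 = 4.

4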